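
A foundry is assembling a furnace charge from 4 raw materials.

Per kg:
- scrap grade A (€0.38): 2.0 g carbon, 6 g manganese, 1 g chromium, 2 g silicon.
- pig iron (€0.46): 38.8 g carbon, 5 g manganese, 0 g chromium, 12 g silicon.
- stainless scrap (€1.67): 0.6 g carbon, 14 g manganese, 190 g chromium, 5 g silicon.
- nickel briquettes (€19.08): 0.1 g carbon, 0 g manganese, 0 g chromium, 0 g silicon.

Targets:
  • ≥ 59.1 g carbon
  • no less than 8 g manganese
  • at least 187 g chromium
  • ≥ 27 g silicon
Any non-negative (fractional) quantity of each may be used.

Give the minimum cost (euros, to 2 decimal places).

€2.49

Treat it as an LP. Let x1 = kg of scrap grade A, x2 = kg of pig iron, x3 = kg of stainless scrap, x4 = kg of nickel briquettes.
min 0.38x1 + 0.46x2 + 1.67x3 + 19.08x4 s.t.:
  2x1 + 38.8x2 + 0.6x3 + 0.1x4 ≥ 59.1   (carbon)
  6x1 + 5x2 + 14x3 ≥ 8   (manganese)
  1x1 + 190x3 ≥ 187   (chromium)
  2x1 + 12x2 + 5x3 ≥ 27   (silicon)
  x1, x2, x3, x4 ≥ 0.
The optimal basis is {pig iron, stainless scrap}; scrap grade A, nickel briquettes drop out. There the chromium and silicon constraints are tight.
That vertex is x2 = 1.84, x3 = 0.9842.
Total cost: 0.46·1.84 + 1.67·0.9842 = 2.4900.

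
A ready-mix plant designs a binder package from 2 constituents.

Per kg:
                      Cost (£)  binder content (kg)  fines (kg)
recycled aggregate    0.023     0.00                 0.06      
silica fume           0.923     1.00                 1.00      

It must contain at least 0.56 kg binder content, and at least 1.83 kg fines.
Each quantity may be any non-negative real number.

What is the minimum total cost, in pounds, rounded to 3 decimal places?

Let x1 = kg of recycled aggregate, x2 = kg of silica fume.
min 0.023x1 + 0.923x2 with:
  1x2 ≥ 0.56   (binder content)
  0.06x1 + 1x2 ≥ 1.83   (fines)
  x1, x2 ≥ 0.
Both inputs are positive at the optimum. There the binder content and fines constraints are tight.
So recycled aggregate = 21.17 kg, silica fume = 0.56 kg.
Objective = 0.023·21.17 + 0.923·0.56 = 1.00379.

£1.004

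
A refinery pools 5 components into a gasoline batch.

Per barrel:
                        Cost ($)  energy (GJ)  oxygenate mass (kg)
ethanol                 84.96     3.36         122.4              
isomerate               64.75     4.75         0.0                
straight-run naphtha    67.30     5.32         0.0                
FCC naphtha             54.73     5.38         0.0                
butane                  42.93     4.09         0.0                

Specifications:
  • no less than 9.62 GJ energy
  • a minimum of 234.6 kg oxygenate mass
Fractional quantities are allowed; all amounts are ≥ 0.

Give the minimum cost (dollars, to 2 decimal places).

$195.19

Let x1 = barrels of ethanol, x2 = barrels of isomerate, x3 = barrels of straight-run naphtha, x4 = barrels of FCC naphtha, x5 = barrels of butane.
Minimise 84.96x1 + 64.75x2 + 67.3x3 + 54.73x4 + 42.93x5 subject to:
  3.36x1 + 4.75x2 + 5.32x3 + 5.38x4 + 4.09x5 ≥ 9.62   (energy)
  122.4x1 ≥ 234.6   (oxygenate mass)
  x1, x2, x3, x4, x5 ≥ 0.
The cheapest feasible vertex uses only ethanol, FCC naphtha; isomerate, straight-run naphtha, butane are not used. The energy and oxygenate mass requirements are met with equality.
That vertex is x1 = 1.9167, x4 = 0.59108.
Cost = 84.96·1.9167 + 54.73·0.59108 = 195.1926.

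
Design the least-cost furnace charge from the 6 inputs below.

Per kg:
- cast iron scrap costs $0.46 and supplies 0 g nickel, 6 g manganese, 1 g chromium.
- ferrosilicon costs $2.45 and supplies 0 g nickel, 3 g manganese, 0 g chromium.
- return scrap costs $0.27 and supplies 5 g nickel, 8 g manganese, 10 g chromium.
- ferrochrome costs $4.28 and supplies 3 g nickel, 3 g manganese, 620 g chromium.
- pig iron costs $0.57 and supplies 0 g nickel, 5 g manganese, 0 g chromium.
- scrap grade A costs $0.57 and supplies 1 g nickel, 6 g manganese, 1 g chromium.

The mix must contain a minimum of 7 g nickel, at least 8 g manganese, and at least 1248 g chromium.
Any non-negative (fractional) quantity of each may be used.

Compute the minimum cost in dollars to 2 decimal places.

Treat it as an LP. Let x1 = kg of cast iron scrap, x2 = kg of ferrosilicon, x3 = kg of return scrap, x4 = kg of ferrochrome, x5 = kg of pig iron, x6 = kg of scrap grade A.
Minimize 0.46x1 + 2.45x2 + 0.27x3 + 4.28x4 + 0.57x5 + 0.57x6 subject to:
  5x3 + 3x4 + 1x6 ≥ 7   (nickel)
  6x1 + 3x2 + 8x3 + 3x4 + 5x5 + 6x6 ≥ 8   (manganese)
  1x1 + 10x3 + 620x4 + 1x6 ≥ 1248   (chromium)
  x1, x2, x3, x4, x5, x6 ≥ 0.
The minimum-cost mix takes nothing from cast iron scrap, ferrosilicon, pig iron, scrap grade A — only return scrap, ferrochrome. The manganese and chromium requirements are met with equality.
So return scrap = 0.24665 kg, ferrochrome = 2.0089 kg.
Total cost: 0.27·0.24665 + 4.28·2.0089 = 8.6647.

$8.66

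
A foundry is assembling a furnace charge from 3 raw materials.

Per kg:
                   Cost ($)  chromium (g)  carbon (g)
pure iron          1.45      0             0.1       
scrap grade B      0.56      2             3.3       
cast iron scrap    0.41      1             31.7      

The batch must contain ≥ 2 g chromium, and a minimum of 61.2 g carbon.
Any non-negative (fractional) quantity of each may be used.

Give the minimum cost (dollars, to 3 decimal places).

$0.810

Treat it as an LP. Let x1 = kg of pure iron, x2 = kg of scrap grade B, x3 = kg of cast iron scrap.
min 1.45x1 + 0.56x2 + 0.41x3 with:
  2x2 + 1x3 ≥ 2   (chromium)
  0.1x1 + 3.3x2 + 31.7x3 ≥ 61.2   (carbon)
  x1, x2, x3 ≥ 0.
The cheapest feasible vertex uses only scrap grade B, cast iron scrap; pure iron is not used. The chromium and carbon requirements are met with equality.
So scrap grade B = 0.036606 kg, cast iron scrap = 1.9268 kg.
Cost = 0.56·0.036606 + 0.41·1.9268 = 0.81049.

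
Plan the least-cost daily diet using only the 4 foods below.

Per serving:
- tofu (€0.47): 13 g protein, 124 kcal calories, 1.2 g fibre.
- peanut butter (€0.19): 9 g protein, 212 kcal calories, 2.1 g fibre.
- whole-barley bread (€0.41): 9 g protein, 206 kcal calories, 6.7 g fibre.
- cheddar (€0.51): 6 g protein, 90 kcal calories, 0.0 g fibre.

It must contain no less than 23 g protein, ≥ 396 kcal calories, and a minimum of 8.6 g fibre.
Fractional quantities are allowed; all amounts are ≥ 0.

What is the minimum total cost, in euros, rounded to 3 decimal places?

Let x1 = servings of tofu, x2 = servings of peanut butter, x3 = servings of whole-barley bread, x4 = servings of cheddar.
Minimise 0.47x1 + 0.19x2 + 0.41x3 + 0.51x4 subject to:
  13x1 + 9x2 + 9x3 + 6x4 ≥ 23   (protein)
  124x1 + 212x2 + 206x3 + 90x4 ≥ 396   (calories)
  1.2x1 + 2.1x2 + 6.7x3 ≥ 8.6   (fibre)
  x1, x2, x3, x4 ≥ 0.
The cheapest feasible vertex uses only peanut butter, whole-barley bread; tofu, cheddar are not used. There the protein and fibre constraints are tight.
So peanut butter = 1.853 servings, whole-barley bread = 0.7029 servings.
Cost = 0.19·1.853 + 0.41·0.7029 = 0.64026.

€0.640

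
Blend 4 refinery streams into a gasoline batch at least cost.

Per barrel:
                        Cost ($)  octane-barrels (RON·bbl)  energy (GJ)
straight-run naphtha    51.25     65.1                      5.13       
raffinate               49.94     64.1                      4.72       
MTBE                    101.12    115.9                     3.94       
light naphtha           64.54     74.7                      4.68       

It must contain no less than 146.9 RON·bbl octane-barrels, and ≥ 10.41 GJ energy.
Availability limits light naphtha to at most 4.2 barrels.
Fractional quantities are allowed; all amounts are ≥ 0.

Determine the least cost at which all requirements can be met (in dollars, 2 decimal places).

$114.45

This is a linear program. Let x1 = barrels of straight-run naphtha, x2 = barrels of raffinate, x3 = barrels of MTBE, x4 = barrels of light naphtha.
min 51.25x1 + 49.94x2 + 101.12x3 + 64.54x4 with:
  65.1x1 + 64.1x2 + 115.9x3 + 74.7x4 ≥ 146.9   (octane-barrels)
  5.13x1 + 4.72x2 + 3.94x3 + 4.68x4 ≥ 10.41   (energy)
  x4 ≤ 4.2
  x1, x2, x3, x4 ≥ 0.
At the optimum only raffinate is positive (straight-run naphtha, MTBE, light naphtha = 0). Binding constraint: octane-barrels.
Optimal quantities: raffinate = 2.2917 barrels.
Total cost: 49.94·2.2917 = 114.4475.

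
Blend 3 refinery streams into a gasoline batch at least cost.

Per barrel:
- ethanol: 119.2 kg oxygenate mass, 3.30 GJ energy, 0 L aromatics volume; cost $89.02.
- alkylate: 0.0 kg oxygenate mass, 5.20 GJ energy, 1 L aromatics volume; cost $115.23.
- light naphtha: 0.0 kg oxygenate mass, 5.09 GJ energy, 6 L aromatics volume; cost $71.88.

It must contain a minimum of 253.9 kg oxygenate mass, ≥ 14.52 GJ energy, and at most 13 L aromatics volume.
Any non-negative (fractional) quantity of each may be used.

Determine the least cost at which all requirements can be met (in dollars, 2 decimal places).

This is a linear program. Let x1 = barrels of ethanol, x2 = barrels of alkylate, x3 = barrels of light naphtha.
Minimize 89.02x1 + 115.23x2 + 71.88x3 s.t.:
  119.2x1 ≥ 253.9   (oxygenate mass)
  3.3x1 + 5.2x2 + 5.09x3 ≥ 14.52   (energy)
  1x2 + 6x3 ≤ 13   (aromatics volume)
  x1, x2, x3 ≥ 0.
The optimal basis is {ethanol, light naphtha}; alkylate drops out. Binding constraints: oxygenate mass and energy.
So ethanol = 2.13 barrels, light naphtha = 1.4717 barrels.
Hence cost = 89.02·2.13 + 71.88·1.4717 = $295.3984.

$295.40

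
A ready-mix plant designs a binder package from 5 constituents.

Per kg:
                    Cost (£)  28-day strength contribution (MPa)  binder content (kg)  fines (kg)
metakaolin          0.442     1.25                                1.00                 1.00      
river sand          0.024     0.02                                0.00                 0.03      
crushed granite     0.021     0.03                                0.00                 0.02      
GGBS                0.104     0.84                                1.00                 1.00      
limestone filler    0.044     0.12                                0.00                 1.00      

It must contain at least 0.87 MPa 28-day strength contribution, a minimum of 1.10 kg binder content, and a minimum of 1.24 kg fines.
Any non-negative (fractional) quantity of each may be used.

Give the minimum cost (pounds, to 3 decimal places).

£0.121

Let x1 = kg of metakaolin, x2 = kg of river sand, x3 = kg of crushed granite, x4 = kg of GGBS, x5 = kg of limestone filler.
min 0.442x1 + 0.024x2 + 0.021x3 + 0.104x4 + 0.044x5 subject to:
  1.25x1 + 0.02x2 + 0.03x3 + 0.84x4 + 0.12x5 ≥ 0.87   (28-day strength contribution)
  1x1 + 1x4 ≥ 1.1   (binder content)
  1x1 + 0.03x2 + 0.02x3 + 1x4 + 1x5 ≥ 1.24   (fines)
  x1, x2, x3, x4, x5 ≥ 0.
At the optimum only GGBS, limestone filler are positive (metakaolin, river sand, crushed granite = 0). Binding constraints: binder content and fines.
Optimal quantities: GGBS = 1.1 kg, limestone filler = 0.14 kg.
Hence cost = 0.104·1.1 + 0.044·0.14 = £0.12056.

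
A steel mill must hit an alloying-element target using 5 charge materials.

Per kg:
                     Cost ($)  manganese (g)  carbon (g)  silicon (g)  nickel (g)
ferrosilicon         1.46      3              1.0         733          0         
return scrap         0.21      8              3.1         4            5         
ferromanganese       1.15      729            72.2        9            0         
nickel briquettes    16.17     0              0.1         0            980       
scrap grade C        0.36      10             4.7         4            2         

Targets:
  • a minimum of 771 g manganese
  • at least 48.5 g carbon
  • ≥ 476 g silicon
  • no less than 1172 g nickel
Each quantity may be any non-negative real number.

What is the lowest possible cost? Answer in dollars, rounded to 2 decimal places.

Let x1 = kg of ferrosilicon, x2 = kg of return scrap, x3 = kg of ferromanganese, x4 = kg of nickel briquettes, x5 = kg of scrap grade C.
Minimize 1.46x1 + 0.21x2 + 1.15x3 + 16.17x4 + 0.36x5 with:
  3x1 + 8x2 + 729x3 + 10x5 ≥ 771   (manganese)
  1x1 + 3.1x2 + 72.2x3 + 0.1x4 + 4.7x5 ≥ 48.5   (carbon)
  733x1 + 4x2 + 9x3 + 4x5 ≥ 476   (silicon)
  5x2 + 980x4 + 2x5 ≥ 1172   (nickel)
  x1, x2, x3, x4, x5 ≥ 0.
At the optimum only ferrosilicon, ferromanganese, nickel briquettes are positive (return scrap, scrap grade C = 0). There the manganese, silicon, nickel constraints are tight.
So ferrosilicon = 0.6364 kg, ferromanganese = 1.055 kg, nickel briquettes = 1.196 kg.
Total cost: 1.46·0.6364 + 1.15·1.055 + 16.17·1.196 = 21.4817.

$21.48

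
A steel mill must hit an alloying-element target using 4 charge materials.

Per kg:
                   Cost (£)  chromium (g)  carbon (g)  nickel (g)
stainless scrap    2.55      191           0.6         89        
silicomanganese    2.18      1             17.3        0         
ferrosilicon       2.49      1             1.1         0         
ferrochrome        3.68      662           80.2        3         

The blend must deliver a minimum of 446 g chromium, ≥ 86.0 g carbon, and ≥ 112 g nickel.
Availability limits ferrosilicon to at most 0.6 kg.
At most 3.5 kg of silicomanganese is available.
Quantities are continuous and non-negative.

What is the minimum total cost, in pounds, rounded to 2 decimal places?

Let x1 = kg of stainless scrap, x2 = kg of silicomanganese, x3 = kg of ferrosilicon, x4 = kg of ferrochrome.
Minimise 2.55x1 + 2.18x2 + 2.49x3 + 3.68x4 s.t.:
  191x1 + 1x2 + 1x3 + 662x4 ≥ 446   (chromium)
  0.6x1 + 17.3x2 + 1.1x3 + 80.2x4 ≥ 86   (carbon)
  89x1 + 3x4 ≥ 112   (nickel)
  x3 ≤ 0.6
  x2 ≤ 3.5
  x1, x2, x3, x4 ≥ 0.
The cheapest feasible vertex uses only stainless scrap, ferrochrome; silicomanganese, ferrosilicon are not used. There the carbon and nickel constraints are tight.
Solving gives x1 = 1.223, x4 = 1.063.
Cost = 2.55·1.223 + 3.68·1.063 = 7.0305.

£7.03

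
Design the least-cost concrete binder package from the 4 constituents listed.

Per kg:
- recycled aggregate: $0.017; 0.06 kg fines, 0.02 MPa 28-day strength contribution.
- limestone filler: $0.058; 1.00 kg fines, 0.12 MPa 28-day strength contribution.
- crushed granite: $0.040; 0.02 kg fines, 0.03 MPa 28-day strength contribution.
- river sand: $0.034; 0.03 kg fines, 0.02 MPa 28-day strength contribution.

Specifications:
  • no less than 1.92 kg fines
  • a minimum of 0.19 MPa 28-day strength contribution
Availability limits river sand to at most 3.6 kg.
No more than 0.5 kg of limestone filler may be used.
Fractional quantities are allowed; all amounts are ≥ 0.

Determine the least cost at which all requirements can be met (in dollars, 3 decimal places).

Let x1 = kg of recycled aggregate, x2 = kg of limestone filler, x3 = kg of crushed granite, x4 = kg of river sand.
Minimize 0.017x1 + 0.058x2 + 0.04x3 + 0.034x4 subject to:
  0.06x1 + 1x2 + 0.02x3 + 0.03x4 ≥ 1.92   (fines)
  0.02x1 + 0.12x2 + 0.03x3 + 0.02x4 ≥ 0.19   (28-day strength contribution)
  x4 ≤ 3.6
  x2 ≤ 0.5
  x1, x2, x3, x4 ≥ 0.
At the optimum only recycled aggregate, limestone filler are positive (crushed granite, river sand = 0). There the fines and the limestone filler cap constraints are tight.
So recycled aggregate = 23.67 kg, limestone filler = 0.5 kg.
Cost = 0.017·23.67 + 0.058·0.5 = 0.43139.

$0.431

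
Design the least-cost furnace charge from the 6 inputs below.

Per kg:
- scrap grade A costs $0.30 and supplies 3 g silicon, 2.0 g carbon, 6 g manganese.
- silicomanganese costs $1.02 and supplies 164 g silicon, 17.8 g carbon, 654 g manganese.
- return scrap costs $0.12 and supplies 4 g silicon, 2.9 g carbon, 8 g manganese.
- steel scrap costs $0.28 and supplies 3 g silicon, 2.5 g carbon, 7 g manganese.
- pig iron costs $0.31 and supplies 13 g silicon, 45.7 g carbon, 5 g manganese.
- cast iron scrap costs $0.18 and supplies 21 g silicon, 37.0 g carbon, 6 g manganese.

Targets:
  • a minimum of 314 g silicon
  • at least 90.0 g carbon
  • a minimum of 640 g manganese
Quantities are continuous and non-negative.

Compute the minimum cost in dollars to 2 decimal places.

Let x1 = kg of scrap grade A, x2 = kg of silicomanganese, x3 = kg of return scrap, x4 = kg of steel scrap, x5 = kg of pig iron, x6 = kg of cast iron scrap.
min 0.3x1 + 1.02x2 + 0.12x3 + 0.28x4 + 0.31x5 + 0.18x6 subject to:
  3x1 + 164x2 + 4x3 + 3x4 + 13x5 + 21x6 ≥ 314   (silicon)
  2x1 + 17.8x2 + 2.9x3 + 2.5x4 + 45.7x5 + 37x6 ≥ 90   (carbon)
  6x1 + 654x2 + 8x3 + 7x4 + 5x5 + 6x6 ≥ 640   (manganese)
  x1, x2, x3, x4, x5, x6 ≥ 0.
At the optimum only silicomanganese, cast iron scrap are positive (scrap grade A, return scrap, steel scrap, pig iron = 0). Binding constraints: silicon and carbon.
That vertex is x2 = 1.708, x6 = 1.611.
Objective = 1.02·1.708 + 0.18·1.611 = 2.0321.

$2.03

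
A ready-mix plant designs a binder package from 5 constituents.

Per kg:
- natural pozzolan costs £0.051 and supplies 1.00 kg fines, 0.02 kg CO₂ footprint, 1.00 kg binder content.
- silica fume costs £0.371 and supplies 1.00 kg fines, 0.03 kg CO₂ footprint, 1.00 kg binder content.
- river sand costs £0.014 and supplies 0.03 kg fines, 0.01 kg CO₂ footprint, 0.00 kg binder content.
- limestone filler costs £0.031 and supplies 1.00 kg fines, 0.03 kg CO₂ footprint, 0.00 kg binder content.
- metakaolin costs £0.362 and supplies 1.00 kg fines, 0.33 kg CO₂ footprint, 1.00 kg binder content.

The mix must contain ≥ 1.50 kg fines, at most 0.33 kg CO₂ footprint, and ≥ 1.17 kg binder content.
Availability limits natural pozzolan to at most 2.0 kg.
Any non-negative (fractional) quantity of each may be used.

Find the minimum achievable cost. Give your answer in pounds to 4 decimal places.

Set it up as a linear program. Let x1 = kg of natural pozzolan, x2 = kg of silica fume, x3 = kg of river sand, x4 = kg of limestone filler, x5 = kg of metakaolin.
Minimize 0.051x1 + 0.371x2 + 0.014x3 + 0.031x4 + 0.362x5 subject to:
  1x1 + 1x2 + 0.03x3 + 1x4 + 1x5 ≥ 1.5   (fines)
  0.02x1 + 0.03x2 + 0.01x3 + 0.03x4 + 0.33x5 ≤ 0.33   (CO₂ footprint)
  1x1 + 1x2 + 1x5 ≥ 1.17   (binder content)
  x1 ≤ 2
  x1, x2, x3, x4, x5 ≥ 0.
At the optimum only natural pozzolan, limestone filler are positive (silica fume, river sand, metakaolin = 0). Binding constraints: fines and binder content.
Solving gives x1 = 1.17, x4 = 0.33.
Cost = 0.051·1.17 + 0.031·0.33 = 0.069900.

£0.0699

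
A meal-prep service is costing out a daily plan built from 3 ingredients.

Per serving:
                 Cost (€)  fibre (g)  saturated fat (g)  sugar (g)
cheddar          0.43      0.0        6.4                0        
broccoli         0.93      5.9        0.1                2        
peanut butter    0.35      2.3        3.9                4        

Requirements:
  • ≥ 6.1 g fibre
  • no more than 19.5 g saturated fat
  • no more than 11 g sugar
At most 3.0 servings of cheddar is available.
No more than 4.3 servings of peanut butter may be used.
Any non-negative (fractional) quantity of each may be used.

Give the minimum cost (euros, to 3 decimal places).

Let x1 = servings of cheddar, x2 = servings of broccoli, x3 = servings of peanut butter.
Minimise 0.43x1 + 0.93x2 + 0.35x3 with:
  5.9x2 + 2.3x3 ≥ 6.1   (fibre)
  6.4x1 + 0.1x2 + 3.9x3 ≤ 19.5   (saturated fat)
  2x2 + 4x3 ≤ 11   (sugar)
  x1 ≤ 3
  x3 ≤ 4.3
  x1, x2, x3 ≥ 0.
The cheapest feasible vertex uses only peanut butter; cheddar, broccoli are not used. Binding constraint: fibre.
So peanut butter = 2.652 servings.
Hence cost = 0.35·2.652 = €0.92820.

€0.928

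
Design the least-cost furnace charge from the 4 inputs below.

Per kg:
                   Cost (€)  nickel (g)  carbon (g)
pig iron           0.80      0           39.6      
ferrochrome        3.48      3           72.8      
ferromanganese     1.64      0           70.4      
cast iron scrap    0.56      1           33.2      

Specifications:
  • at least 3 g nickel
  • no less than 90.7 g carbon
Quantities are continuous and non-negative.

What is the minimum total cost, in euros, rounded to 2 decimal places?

Let x1 = kg of pig iron, x2 = kg of ferrochrome, x3 = kg of ferromanganese, x4 = kg of cast iron scrap.
Minimize 0.8x1 + 3.48x2 + 1.64x3 + 0.56x4 s.t.:
  3x2 + 1x4 ≥ 3   (nickel)
  39.6x1 + 72.8x2 + 70.4x3 + 33.2x4 ≥ 90.7   (carbon)
  x1, x2, x3, x4 ≥ 0.
At the optimum only cast iron scrap is positive (pig iron, ferrochrome, ferromanganese = 0). Binding constraint: nickel.
Solving gives x4 = 3.
Cost = 0.56·3 = 1.6800.

€1.68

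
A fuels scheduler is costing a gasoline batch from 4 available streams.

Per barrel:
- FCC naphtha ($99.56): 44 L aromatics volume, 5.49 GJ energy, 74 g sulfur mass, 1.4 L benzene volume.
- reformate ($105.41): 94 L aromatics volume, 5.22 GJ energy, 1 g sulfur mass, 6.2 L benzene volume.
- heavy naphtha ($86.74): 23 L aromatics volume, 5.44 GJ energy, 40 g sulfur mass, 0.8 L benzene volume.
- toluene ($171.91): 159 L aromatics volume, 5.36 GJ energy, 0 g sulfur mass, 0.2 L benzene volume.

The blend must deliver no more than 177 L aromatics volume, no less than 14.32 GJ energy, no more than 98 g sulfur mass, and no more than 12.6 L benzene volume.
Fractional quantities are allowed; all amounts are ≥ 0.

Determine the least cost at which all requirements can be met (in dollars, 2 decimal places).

$232.66

Let x1 = barrels of FCC naphtha, x2 = barrels of reformate, x3 = barrels of heavy naphtha, x4 = barrels of toluene.
Minimize 99.56x1 + 105.41x2 + 86.74x3 + 171.91x4 s.t.:
  44x1 + 94x2 + 23x3 + 159x4 ≤ 177   (aromatics volume)
  5.49x1 + 5.22x2 + 5.44x3 + 5.36x4 ≥ 14.32   (energy)
  74x1 + 1x2 + 40x3 ≤ 98   (sulfur mass)
  1.4x1 + 6.2x2 + 0.8x3 + 0.2x4 ≤ 12.6   (benzene volume)
  x1, x2, x3, x4 ≥ 0.
The cheapest feasible vertex uses only reformate, heavy naphtha; FCC naphtha, toluene are not used. There the energy and sulfur mass constraints are tight.
That vertex is x2 = 0.19512, x3 = 2.4451.
Cost = 105.41·0.19512 + 86.74·2.4451 = 232.6556.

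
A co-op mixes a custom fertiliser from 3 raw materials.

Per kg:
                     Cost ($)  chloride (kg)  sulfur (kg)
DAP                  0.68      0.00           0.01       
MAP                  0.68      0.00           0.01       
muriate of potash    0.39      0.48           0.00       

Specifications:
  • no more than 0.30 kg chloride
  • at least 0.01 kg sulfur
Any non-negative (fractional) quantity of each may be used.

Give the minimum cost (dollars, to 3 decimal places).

Let x1 = kg of DAP, x2 = kg of MAP, x3 = kg of muriate of potash.
min 0.68x1 + 0.68x2 + 0.39x3 with:
  0.48x3 ≤ 0.3   (chloride)
  0.01x1 + 0.01x2 ≥ 0.01   (sulfur)
  x1, x2, x3 ≥ 0.
The optimal basis is {DAP}; MAP, muriate of potash drop out. Binding constraint: sulfur.
Solving gives x1 = 1.
Cost = 0.68·1 = 0.68000.

$0.680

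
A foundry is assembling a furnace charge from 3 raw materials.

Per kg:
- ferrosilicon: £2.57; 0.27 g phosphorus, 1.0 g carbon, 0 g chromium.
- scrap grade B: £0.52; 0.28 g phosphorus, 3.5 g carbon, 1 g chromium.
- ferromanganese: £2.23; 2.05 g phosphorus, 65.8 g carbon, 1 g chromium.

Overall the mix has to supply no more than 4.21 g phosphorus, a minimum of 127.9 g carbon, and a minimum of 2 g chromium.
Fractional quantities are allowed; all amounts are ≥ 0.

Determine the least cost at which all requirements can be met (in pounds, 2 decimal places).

£4.36

Treat it as an LP. Let x1 = kg of ferrosilicon, x2 = kg of scrap grade B, x3 = kg of ferromanganese.
Minimize 2.57x1 + 0.52x2 + 2.23x3 subject to:
  0.27x1 + 0.28x2 + 2.05x3 ≤ 4.21   (phosphorus)
  1x1 + 3.5x2 + 65.8x3 ≥ 127.9   (carbon)
  1x2 + 1x3 ≥ 2   (chromium)
  x1, x2, x3 ≥ 0.
The minimum-cost mix takes nothing from ferrosilicon — only scrap grade B, ferromanganese. The carbon and chromium requirements are met with equality.
Solving gives x2 = 0.05939, x3 = 1.941.
Hence cost = 0.52·0.05939 + 2.23·1.941 = £4.3593.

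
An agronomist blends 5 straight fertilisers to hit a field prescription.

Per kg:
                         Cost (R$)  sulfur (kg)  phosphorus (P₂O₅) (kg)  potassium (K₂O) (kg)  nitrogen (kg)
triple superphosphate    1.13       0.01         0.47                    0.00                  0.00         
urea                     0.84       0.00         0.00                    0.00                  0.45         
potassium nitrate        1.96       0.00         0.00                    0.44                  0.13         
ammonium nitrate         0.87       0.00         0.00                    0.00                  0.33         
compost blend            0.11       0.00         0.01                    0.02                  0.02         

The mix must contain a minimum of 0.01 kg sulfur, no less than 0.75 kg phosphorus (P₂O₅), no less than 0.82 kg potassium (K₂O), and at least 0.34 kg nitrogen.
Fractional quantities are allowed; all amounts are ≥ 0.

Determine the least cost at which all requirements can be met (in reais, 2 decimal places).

Treat it as an LP. Let x1 = kg of triple superphosphate, x2 = kg of urea, x3 = kg of potassium nitrate, x4 = kg of ammonium nitrate, x5 = kg of compost blend.
Minimize 1.13x1 + 0.84x2 + 1.96x3 + 0.87x4 + 0.11x5 subject to:
  0.01x1 ≥ 0.01   (sulfur)
  0.47x1 + 0.01x5 ≥ 0.75   (phosphorus (P₂O₅))
  0.44x3 + 0.02x5 ≥ 0.82   (potassium (K₂O))
  0.45x2 + 0.13x3 + 0.33x4 + 0.02x5 ≥ 0.34   (nitrogen)
  x1, x2, x3, x4, x5 ≥ 0.
The cheapest feasible vertex uses only triple superphosphate, potassium nitrate, compost blend; urea, ammonium nitrate are not used. Binding constraints: sulfur, phosphorus (P₂O₅), potassium (K₂O).
So triple superphosphate = 1 kg, potassium nitrate = 0.5909 kg, compost blend = 28 kg.
Hence cost = 1.13·1 + 1.96·0.5909 + 0.11·28 = R$5.3682.

R$5.37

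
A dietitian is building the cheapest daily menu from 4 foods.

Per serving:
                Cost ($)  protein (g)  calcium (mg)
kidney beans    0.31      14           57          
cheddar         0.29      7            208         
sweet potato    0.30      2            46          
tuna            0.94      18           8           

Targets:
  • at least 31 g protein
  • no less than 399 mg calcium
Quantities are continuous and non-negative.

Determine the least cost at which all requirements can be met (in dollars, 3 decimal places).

Set it up as a linear program. Let x1 = servings of kidney beans, x2 = servings of cheddar, x3 = servings of sweet potato, x4 = servings of tuna.
Minimize 0.31x1 + 0.29x2 + 0.3x3 + 0.94x4 with:
  14x1 + 7x2 + 2x3 + 18x4 ≥ 31   (protein)
  57x1 + 208x2 + 46x3 + 8x4 ≥ 399   (calcium)
  x1, x2, x3, x4 ≥ 0.
The optimal basis is {kidney beans, cheddar}; sweet potato, tuna drop out. Binding constraints: protein and calcium.
Optimal quantities: kidney beans = 1.454 servings, cheddar = 1.52 servings.
Hence cost = 0.31·1.454 + 0.29·1.52 = $0.89154.

$0.892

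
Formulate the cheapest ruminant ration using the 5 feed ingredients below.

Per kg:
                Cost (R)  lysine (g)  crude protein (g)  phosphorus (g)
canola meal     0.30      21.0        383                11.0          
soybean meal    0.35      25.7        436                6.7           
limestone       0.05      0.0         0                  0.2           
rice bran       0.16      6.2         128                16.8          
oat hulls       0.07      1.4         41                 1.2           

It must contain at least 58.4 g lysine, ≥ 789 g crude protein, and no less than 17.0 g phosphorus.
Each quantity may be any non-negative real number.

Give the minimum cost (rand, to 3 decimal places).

R0.800

This is a linear program. Let x1 = kg of canola meal, x2 = kg of soybean meal, x3 = kg of limestone, x4 = kg of rice bran, x5 = kg of oat hulls.
Minimise 0.3x1 + 0.35x2 + 0.05x3 + 0.16x4 + 0.07x5 with:
  21x1 + 25.7x2 + 6.2x4 + 1.4x5 ≥ 58.4   (lysine)
  383x1 + 436x2 + 128x4 + 41x5 ≥ 789   (crude protein)
  11x1 + 6.7x2 + 0.2x3 + 16.8x4 + 1.2x5 ≥ 17   (phosphorus)
  x1, x2, x3, x4, x5 ≥ 0.
At the optimum only canola meal, soybean meal are positive (limestone, rice bran, oat hulls = 0). The lysine and phosphorus requirements are met with equality.
Solving gives x1 = 0.3213, x2 = 2.01.
Cost = 0.3·0.3213 + 0.35·2.01 = 0.79989.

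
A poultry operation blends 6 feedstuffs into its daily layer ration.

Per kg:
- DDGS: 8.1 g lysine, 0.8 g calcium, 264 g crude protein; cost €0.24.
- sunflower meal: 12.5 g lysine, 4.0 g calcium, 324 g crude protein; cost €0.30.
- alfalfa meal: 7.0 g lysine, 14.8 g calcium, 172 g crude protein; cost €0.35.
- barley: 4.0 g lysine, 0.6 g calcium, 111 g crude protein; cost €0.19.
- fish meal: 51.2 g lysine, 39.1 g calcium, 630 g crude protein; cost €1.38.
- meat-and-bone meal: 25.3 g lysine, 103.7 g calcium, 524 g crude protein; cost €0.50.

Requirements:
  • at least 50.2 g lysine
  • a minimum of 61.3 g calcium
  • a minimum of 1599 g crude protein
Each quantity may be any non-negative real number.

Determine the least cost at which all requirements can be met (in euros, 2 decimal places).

Set it up as a linear program. Let x1 = kg of DDGS, x2 = kg of sunflower meal, x3 = kg of alfalfa meal, x4 = kg of barley, x5 = kg of fish meal, x6 = kg of meat-and-bone meal.
min 0.24x1 + 0.3x2 + 0.35x3 + 0.19x4 + 1.38x5 + 0.5x6 subject to:
  8.1x1 + 12.5x2 + 7x3 + 4x4 + 51.2x5 + 25.3x6 ≥ 50.2   (lysine)
  0.8x1 + 4x2 + 14.8x3 + 0.6x4 + 39.1x5 + 103.7x6 ≥ 61.3   (calcium)
  264x1 + 324x2 + 172x3 + 111x4 + 630x5 + 524x6 ≥ 1599   (crude protein)
  x1, x2, x3, x4, x5, x6 ≥ 0.
The optimal basis is {DDGS, meat-and-bone meal}; sunflower meal, alfalfa meal, barley, fish meal drop out. There the calcium and crude protein constraints are tight.
That vertex is x1 = 4.959, x6 = 0.5529.
Hence cost = 0.24·4.959 + 0.5·0.5529 = €1.4666.

€1.47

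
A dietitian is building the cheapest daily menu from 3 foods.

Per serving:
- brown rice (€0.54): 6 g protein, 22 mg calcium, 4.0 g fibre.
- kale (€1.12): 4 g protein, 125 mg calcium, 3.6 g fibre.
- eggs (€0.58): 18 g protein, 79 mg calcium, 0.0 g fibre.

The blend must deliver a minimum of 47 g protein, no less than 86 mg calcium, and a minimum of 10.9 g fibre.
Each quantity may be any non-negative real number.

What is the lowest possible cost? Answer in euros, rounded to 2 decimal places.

Let x1 = servings of brown rice, x2 = servings of kale, x3 = servings of eggs.
Minimize 0.54x1 + 1.12x2 + 0.58x3 subject to:
  6x1 + 4x2 + 18x3 ≥ 47   (protein)
  22x1 + 125x2 + 79x3 ≥ 86   (calcium)
  4x1 + 3.6x2 ≥ 10.9   (fibre)
  x1, x2, x3 ≥ 0.
The minimum-cost mix takes nothing from kale — only brown rice, eggs. Binding constraints: protein and fibre.
That vertex is x1 = 2.725, x3 = 1.703.
Total cost: 0.54·2.725 + 0.58·1.703 = 2.4592.

€2.46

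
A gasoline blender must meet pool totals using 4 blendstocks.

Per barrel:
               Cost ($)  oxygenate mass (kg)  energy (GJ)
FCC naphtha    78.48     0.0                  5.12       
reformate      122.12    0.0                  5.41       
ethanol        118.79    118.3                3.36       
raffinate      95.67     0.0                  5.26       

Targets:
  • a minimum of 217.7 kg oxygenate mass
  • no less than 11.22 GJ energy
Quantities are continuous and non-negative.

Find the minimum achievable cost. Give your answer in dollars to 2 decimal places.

$295.81

Let x1 = barrels of FCC naphtha, x2 = barrels of reformate, x3 = barrels of ethanol, x4 = barrels of raffinate.
min 78.48x1 + 122.12x2 + 118.79x3 + 95.67x4 subject to:
  118.3x3 ≥ 217.7   (oxygenate mass)
  5.12x1 + 5.41x2 + 3.36x3 + 5.26x4 ≥ 11.22   (energy)
  x1, x2, x3, x4 ≥ 0.
At the optimum only FCC naphtha, ethanol are positive (reformate, raffinate = 0). The oxygenate mass and energy requirements are met with equality.
Optimal quantities: FCC naphtha = 0.983751 barrels, ethanol = 1.84024 barrels.
Objective = 78.48·0.983751 + 118.79·1.84024 = 295.8069.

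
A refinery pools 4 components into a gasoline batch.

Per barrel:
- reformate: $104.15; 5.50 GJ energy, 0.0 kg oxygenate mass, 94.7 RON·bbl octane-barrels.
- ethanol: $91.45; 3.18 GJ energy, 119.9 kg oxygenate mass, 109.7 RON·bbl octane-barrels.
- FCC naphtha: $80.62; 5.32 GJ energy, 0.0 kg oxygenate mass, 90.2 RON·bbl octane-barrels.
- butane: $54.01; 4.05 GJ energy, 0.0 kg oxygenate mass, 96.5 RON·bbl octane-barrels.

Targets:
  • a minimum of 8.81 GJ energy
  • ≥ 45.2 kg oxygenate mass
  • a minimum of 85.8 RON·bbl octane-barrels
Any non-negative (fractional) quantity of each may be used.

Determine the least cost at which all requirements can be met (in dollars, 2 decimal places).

$135.98

Let x1 = barrels of reformate, x2 = barrels of ethanol, x3 = barrels of FCC naphtha, x4 = barrels of butane.
Minimize 104.15x1 + 91.45x2 + 80.62x3 + 54.01x4 subject to:
  5.5x1 + 3.18x2 + 5.32x3 + 4.05x4 ≥ 8.81   (energy)
  119.9x2 ≥ 45.2   (oxygenate mass)
  94.7x1 + 109.7x2 + 90.2x3 + 96.5x4 ≥ 85.8   (octane-barrels)
  x1, x2, x3, x4 ≥ 0.
The optimal basis is {ethanol, butane}; reformate, FCC naphtha drop out. The energy and oxygenate mass requirements are met with equality.
Optimal quantities: ethanol = 0.37698 barrels, butane = 1.8793 barrels.
Total cost: 91.45·0.37698 + 54.01·1.8793 = 135.9758.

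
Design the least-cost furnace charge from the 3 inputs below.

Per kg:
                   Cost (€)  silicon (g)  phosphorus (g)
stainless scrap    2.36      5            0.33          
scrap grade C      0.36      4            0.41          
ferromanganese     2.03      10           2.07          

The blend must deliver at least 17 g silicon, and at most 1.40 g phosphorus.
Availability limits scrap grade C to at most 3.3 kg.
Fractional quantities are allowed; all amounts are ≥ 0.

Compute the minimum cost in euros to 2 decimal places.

€5.11

Let x1 = kg of stainless scrap, x2 = kg of scrap grade C, x3 = kg of ferromanganese.
Minimise 2.36x1 + 0.36x2 + 2.03x3 with:
  5x1 + 4x2 + 10x3 ≥ 17   (silicon)
  0.33x1 + 0.41x2 + 2.07x3 ≤ 1.4   (phosphorus)
  x2 ≤ 3.3
  x1, x2, x3 ≥ 0.
The minimum-cost mix takes nothing from ferromanganese — only stainless scrap, scrap grade C. The silicon and phosphorus requirements are met with equality.
Solving gives x1 = 1.8767, x2 = 1.9041.
Total cost: 2.36·1.8767 + 0.36·1.9041 = 5.1145.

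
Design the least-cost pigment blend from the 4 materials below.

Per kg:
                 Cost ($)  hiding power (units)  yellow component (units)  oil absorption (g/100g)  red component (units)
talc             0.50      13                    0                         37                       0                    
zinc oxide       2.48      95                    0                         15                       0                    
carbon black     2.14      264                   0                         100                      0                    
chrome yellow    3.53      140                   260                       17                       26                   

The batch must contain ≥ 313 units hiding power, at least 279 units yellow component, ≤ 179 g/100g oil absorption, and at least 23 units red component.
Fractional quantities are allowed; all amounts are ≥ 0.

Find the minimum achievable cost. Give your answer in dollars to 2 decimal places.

$5.11

Let x1 = kg of talc, x2 = kg of zinc oxide, x3 = kg of carbon black, x4 = kg of chrome yellow.
min 0.5x1 + 2.48x2 + 2.14x3 + 3.53x4 with:
  13x1 + 95x2 + 264x3 + 140x4 ≥ 313   (hiding power)
  260x4 ≥ 279   (yellow component)
  37x1 + 15x2 + 100x3 + 17x4 ≤ 179   (oil absorption)
  26x4 ≥ 23   (red component)
  x1, x2, x3, x4 ≥ 0.
The cheapest feasible vertex uses only carbon black, chrome yellow; talc, zinc oxide are not used. There the hiding power and yellow component constraints are tight.
So carbon black = 0.6166 kg, chrome yellow = 1.073 kg.
Hence cost = 2.14·0.6166 + 3.53·1.073 = $5.1072.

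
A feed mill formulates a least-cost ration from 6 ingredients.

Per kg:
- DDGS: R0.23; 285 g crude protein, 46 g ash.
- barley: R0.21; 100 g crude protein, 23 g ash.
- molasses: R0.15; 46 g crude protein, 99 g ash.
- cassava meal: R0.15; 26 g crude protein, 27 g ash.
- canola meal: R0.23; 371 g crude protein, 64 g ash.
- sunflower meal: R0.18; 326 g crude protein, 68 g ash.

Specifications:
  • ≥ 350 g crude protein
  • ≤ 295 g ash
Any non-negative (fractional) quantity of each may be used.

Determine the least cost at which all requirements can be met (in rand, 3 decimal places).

R0.193

Treat it as an LP. Let x1 = kg of DDGS, x2 = kg of barley, x3 = kg of molasses, x4 = kg of cassava meal, x5 = kg of canola meal, x6 = kg of sunflower meal.
Minimize 0.23x1 + 0.21x2 + 0.15x3 + 0.15x4 + 0.23x5 + 0.18x6 subject to:
  285x1 + 100x2 + 46x3 + 26x4 + 371x5 + 326x6 ≥ 350   (crude protein)
  46x1 + 23x2 + 99x3 + 27x4 + 64x5 + 68x6 ≤ 295   (ash)
  x1, x2, x3, x4, x5, x6 ≥ 0.
The cheapest feasible vertex uses only sunflower meal; DDGS, barley, molasses, cassava meal, canola meal are not used. Binding constraint: crude protein.
So sunflower meal = 1.074 kg.
Cost = 0.18·1.074 = 0.19332.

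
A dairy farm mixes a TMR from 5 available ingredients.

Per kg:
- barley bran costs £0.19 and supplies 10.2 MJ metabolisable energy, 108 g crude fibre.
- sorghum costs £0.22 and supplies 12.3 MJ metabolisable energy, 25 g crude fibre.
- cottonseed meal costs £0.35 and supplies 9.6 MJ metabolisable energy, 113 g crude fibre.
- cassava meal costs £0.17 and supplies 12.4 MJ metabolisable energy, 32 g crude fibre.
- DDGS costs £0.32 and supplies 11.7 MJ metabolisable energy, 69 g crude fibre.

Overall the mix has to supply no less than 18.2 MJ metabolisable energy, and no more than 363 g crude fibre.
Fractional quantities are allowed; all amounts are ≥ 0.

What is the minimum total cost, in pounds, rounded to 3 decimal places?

Treat it as an LP. Let x1 = kg of barley bran, x2 = kg of sorghum, x3 = kg of cottonseed meal, x4 = kg of cassava meal, x5 = kg of DDGS.
Minimize 0.19x1 + 0.22x2 + 0.35x3 + 0.17x4 + 0.32x5 with:
  10.2x1 + 12.3x2 + 9.6x3 + 12.4x4 + 11.7x5 ≥ 18.2   (metabolisable energy)
  108x1 + 25x2 + 113x3 + 32x4 + 69x5 ≤ 363   (crude fibre)
  x1, x2, x3, x4, x5 ≥ 0.
The minimum-cost mix takes nothing from barley bran, sorghum, cottonseed meal, DDGS — only cassava meal. Binding constraint: metabolisable energy.
So cassava meal = 1.468 kg.
Objective = 0.17·1.468 = 0.24956.

£0.250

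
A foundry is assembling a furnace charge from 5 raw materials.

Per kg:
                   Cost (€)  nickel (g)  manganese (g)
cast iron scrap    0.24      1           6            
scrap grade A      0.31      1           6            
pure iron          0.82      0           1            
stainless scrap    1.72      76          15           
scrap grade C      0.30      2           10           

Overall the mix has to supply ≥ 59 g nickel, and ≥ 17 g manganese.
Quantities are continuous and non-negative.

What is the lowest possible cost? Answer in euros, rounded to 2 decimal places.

Treat it as an LP. Let x1 = kg of cast iron scrap, x2 = kg of scrap grade A, x3 = kg of pure iron, x4 = kg of stainless scrap, x5 = kg of scrap grade C.
Minimize 0.24x1 + 0.31x2 + 0.82x3 + 1.72x4 + 0.3x5 s.t.:
  1x1 + 1x2 + 76x4 + 2x5 ≥ 59   (nickel)
  6x1 + 6x2 + 1x3 + 15x4 + 10x5 ≥ 17   (manganese)
  x1, x2, x3, x4, x5 ≥ 0.
The minimum-cost mix takes nothing from cast iron scrap, scrap grade A, pure iron — only stainless scrap, scrap grade C. There the nickel and manganese constraints are tight.
Solving gives x4 = 0.7616, x5 = 0.5575.
Cost = 1.72·0.7616 + 0.3·0.5575 = 1.4772.

€1.48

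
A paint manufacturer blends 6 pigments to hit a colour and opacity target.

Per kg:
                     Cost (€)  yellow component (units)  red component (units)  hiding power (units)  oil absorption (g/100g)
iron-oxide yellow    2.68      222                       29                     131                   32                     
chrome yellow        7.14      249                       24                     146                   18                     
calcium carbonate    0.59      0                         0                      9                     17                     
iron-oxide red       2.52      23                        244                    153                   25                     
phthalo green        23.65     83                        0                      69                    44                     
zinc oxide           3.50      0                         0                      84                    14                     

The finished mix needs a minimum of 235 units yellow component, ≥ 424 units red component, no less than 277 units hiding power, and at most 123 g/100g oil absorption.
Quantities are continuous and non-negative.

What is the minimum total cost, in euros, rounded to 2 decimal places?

Let x1 = kg of iron-oxide yellow, x2 = kg of chrome yellow, x3 = kg of calcium carbonate, x4 = kg of iron-oxide red, x5 = kg of phthalo green, x6 = kg of zinc oxide.
min 2.68x1 + 7.14x2 + 0.59x3 + 2.52x4 + 23.65x5 + 3.5x6 s.t.:
  222x1 + 249x2 + 23x4 + 83x5 ≥ 235   (yellow component)
  29x1 + 24x2 + 244x4 ≥ 424   (red component)
  131x1 + 146x2 + 9x3 + 153x4 + 69x5 + 84x6 ≥ 277   (hiding power)
  32x1 + 18x2 + 17x3 + 25x4 + 44x5 + 14x6 ≤ 123   (oil absorption)
  x1, x2, x3, x4, x5, x6 ≥ 0.
The minimum-cost mix takes nothing from chrome yellow, calcium carbonate, phthalo green, zinc oxide — only iron-oxide yellow, iron-oxide red. The yellow component and red component requirements are met with equality.
That vertex is x1 = 0.8895, x4 = 1.632.
Objective = 2.68·0.8895 + 2.52·1.632 = 6.4965.

€6.50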